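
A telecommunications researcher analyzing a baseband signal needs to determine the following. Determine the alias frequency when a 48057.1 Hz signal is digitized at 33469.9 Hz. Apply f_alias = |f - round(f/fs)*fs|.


Compute the nearest integer multiple of fs to the signal:
n = round(48057.1 / 33469.9) = 1
f_alias = |48057.1 - 1 * 33469.9|
        = |48057.1 - 33469.9|
        = 14587.2 Hz

14587.2


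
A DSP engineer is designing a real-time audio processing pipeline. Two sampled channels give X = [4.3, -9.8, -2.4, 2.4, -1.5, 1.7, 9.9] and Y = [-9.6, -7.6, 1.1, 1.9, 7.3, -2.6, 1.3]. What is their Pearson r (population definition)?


Pearson correlation coefficient (population):
r = cov(X,Y) / (std(X) * std(Y))
Mean X = 0.6571, Mean Y = -1.1714
Cov(X,Y) = 5.429796
Std(X) = 5.684278, Std(Y) = 5.43631
r = 0.1757

0.1757


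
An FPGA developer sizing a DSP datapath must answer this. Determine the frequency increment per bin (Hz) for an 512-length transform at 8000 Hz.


DFT frequency resolution:
df = fs / N
   = 8000 / 512
   = 15.625 Hz

15.625 Hz


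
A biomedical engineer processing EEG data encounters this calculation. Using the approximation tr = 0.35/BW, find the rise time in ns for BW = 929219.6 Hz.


Rise time from bandwidth relationship:
tr = 0.35 / BW
   = 0.35 / 929219.6
   = 3.766601565e-07 s
   = 376.6602 ns

376.6602 ns


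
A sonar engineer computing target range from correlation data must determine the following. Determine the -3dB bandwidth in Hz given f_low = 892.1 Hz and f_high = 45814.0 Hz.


Bandwidth is the difference of -3dB frequencies:
BW = f_high - f_low
   = 45814.0 - 892.1
   = 44921.9 Hz

44921.9 Hz


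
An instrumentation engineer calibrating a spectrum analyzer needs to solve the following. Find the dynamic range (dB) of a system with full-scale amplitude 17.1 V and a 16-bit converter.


Dynamic range from full-scale to LSB:
V_min = V_max / 2^bits = 17.1 / 2^16
DR = 20 * log10(V_max / V_min)
   = 20 * log10(2^16)
   = 20 * 16 * log10(2)
   = 96.33 dB

96.33 dB


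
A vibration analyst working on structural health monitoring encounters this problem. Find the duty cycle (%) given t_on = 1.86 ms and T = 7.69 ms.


Duty cycle as a percentage:
DC = (t_on / T) * 100
   = (1.86 / 7.69) * 100
   = 0.241873 * 100
   = 24.19 %

24.19 %


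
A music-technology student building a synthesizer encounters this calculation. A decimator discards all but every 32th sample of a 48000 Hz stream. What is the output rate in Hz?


Decimation reduces the sample rate:
fs_out = fs_in / M
       = 48000 / 32
       = 1500.0 Hz

1500.0 Hz


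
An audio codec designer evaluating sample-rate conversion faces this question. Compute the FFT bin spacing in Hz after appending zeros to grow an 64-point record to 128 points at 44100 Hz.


Frequency resolution after zero-padding:
N_padded = 64 * 2 = 128
df = fs / N_padded
   = 44100 / 128
   = 344.5312 Hz

344.5312 Hz


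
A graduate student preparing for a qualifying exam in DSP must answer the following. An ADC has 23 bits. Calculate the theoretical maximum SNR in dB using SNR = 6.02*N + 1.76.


Theoretical SNR for a full-scale sinusoid:
SNR = 6.02 * N + 1.76
    = 6.02 * 23 + 1.76
    = 138.46 + 1.76
    = 140.22 dB

140.22 dB


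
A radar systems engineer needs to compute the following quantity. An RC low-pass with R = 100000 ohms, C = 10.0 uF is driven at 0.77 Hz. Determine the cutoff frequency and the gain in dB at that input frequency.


Step 1 — cutoff frequency:
fc = 1 / (2*pi*R*C)
C = 10.0 uF = 1e-05 F
fc = 1 / (2*pi*100000*1e-05)
   = 0.159155 Hz

Step 2 — magnitude at f = 0.77 Hz:
|H(f)| = 1 / sqrt(1 + (f/fc)^2)
f/fc = 0.77 / 0.159155 = 4.838051
|H| = 1 / sqrt(1 + 23.406737) = 0.2024161
|H|_dB = 20*log10(0.2024161) = -13.88 dB

fc = 0.159155 Hz; |H(0.77 Hz)| = -13.88 dB


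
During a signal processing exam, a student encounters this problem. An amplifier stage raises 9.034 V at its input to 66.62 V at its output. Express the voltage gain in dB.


Voltage gain in dB:
G = 20 * log10(Vout / Vin)
  = 20 * log10(66.62 / 9.034)
  = 20 * log10(7.374364)
  = 20 * 0.867725
  = 17.35 dB

17.35 dB


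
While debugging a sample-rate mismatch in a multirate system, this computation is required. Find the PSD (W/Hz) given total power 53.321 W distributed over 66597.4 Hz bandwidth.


Power spectral density:
PSD = P / BW
    = 53.321 / 66597.4
    = 0.00080065 W/Hz

0.00080065 W/Hz


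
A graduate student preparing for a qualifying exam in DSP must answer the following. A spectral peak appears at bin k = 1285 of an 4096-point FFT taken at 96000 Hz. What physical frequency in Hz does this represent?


Frequency of DFT bin k:
f_k = k * fs / N
    = 1285 * 96000 / 4096
    = 123360000 / 4096
    = 30117.188 Hz

30117.188 Hz


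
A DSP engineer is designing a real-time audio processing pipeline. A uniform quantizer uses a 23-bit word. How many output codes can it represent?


Number of quantization levels = 2^N
= 2^23
= 8388608

8388608


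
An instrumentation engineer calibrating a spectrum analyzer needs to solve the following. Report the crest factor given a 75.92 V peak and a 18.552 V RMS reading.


Crest factor is the ratio of peak to RMS:
CF = V_peak / V_rms
   = 75.92 / 18.552
   = 4.0923

4.0923


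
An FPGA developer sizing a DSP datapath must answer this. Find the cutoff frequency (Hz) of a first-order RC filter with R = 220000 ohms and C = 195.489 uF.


Cutoff frequency of a first-order RC filter:
fc = 1 / (2 * pi * R * C)
C = 195.489 uF = 0.000195489 F
fc = 1 / (2 * pi * 220000 * 0.000195489)
   = 1 / 270.22459475335
   = 0.003701 Hz

0.003701 Hz


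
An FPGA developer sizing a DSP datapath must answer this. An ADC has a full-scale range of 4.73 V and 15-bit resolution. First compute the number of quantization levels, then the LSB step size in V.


Step 1 — number of quantization levels:
L = 2^N = 2^15 = 32768

Step 2 — LSB step size:
delta = Vfs / L
      = 4.73 / 32768
      = 0.00014435 V

Levels = 32768; step size = 0.00014435 V


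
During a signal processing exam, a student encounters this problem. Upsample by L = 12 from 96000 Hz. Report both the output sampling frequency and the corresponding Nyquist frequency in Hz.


Step 1 — output sample rate after interpolation by L:
fs_out = L * fs_in = 12 * 96000 = 1152000 Hz

Step 2 — Nyquist frequency of the output stream:
f_Nyq = fs_out / 2 = 1152000 / 2 = 576000.0 Hz

fs_out = 1152000 Hz; f_Nyquist = 576000.0 Hz


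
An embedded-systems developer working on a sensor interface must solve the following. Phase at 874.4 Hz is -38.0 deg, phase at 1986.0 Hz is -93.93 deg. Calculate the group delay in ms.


Group delay from phase difference:
tau = -d(phi)/d(omega)
d(phi) = -55.93 deg = -0.976163 rad
d(omega) = 2*pi*(1986.0 - 874.4) = 6984.3888 rad/s
tau = -(-0.976163) / 6984.3888
    = 0.1398 ms

0.1398 ms


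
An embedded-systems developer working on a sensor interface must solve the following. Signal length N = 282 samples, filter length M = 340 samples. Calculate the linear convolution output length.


Linear convolution output length:
L = N + M - 1
  = 282 + 340 - 1
  = 621 samples

621


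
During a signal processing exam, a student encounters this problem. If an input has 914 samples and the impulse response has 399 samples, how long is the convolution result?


Linear convolution output length:
L = N + M - 1
  = 914 + 399 - 1
  = 1312 samples

1312


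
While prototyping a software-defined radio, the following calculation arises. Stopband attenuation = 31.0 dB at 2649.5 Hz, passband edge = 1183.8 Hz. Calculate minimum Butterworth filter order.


Butterworth filter order formula:
n = log10(10^(A/10) - 1) / (2 * log10(f_stop/f_pass))
10^(31.0/10) - 1 = 1257.9254
f_stop/f_pass = 2649.5 / 1183.8 = 2.2381
n = 4.4295 -> ceil = 5

5


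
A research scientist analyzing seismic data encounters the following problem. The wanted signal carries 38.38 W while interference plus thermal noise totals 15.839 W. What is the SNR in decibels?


SNR in decibels:
SNR = 10 * log10(Ps / Pn)
    = 10 * log10(38.38 / 15.839)
    = 10 * log10(2.4231)
    = 10 * 0.3844
    = 3.84 dB

3.84 dB


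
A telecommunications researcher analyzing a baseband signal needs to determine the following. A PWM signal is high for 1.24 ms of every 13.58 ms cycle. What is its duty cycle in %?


Duty cycle as a percentage:
DC = (t_on / T) * 100
   = (1.24 / 13.58) * 100
   = 0.091311 * 100
   = 9.13 %

9.13 %


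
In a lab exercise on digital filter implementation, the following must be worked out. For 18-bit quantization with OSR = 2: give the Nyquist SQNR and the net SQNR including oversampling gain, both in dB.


Step 1 — baseline SQNR at Nyquist:
SQNR_base = 6.02*N + 1.76
          = 6.02*18 + 1.76
          = 110.12 dB

Step 2 — oversampling processing gain:
G = 10*log10(OSR) = 10*log10(2) = 3.01 dB

Step 3 — total:
SQNR_total = 110.12 + 3.01 = 113.13 dB

Base SQNR = 110.12 dB; oversampled SQNR = 113.13 dB


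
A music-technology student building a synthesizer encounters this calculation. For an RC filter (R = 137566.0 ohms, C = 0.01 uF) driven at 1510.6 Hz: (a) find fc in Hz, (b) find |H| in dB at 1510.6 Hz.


Step 1 — cutoff frequency:
fc = 1 / (2*pi*R*C)
C = 0.01 uF = 1e-08 F
fc = 1 / (2*pi*137566.0*1e-08)
   = 115.694 Hz

Step 2 — magnitude at f = 1510.6 Hz:
|H(f)| = 1 / sqrt(1 + (f/fc)^2)
f/fc = 1510.6 / 115.694 = 13.056857
|H| = 1 / sqrt(1 + 170.481515) = 0.0763645
|H|_dB = 20*log10(0.0763645) = -22.34 dB

fc = 115.694 Hz; |H(1510.6 Hz)| = -22.34 dB


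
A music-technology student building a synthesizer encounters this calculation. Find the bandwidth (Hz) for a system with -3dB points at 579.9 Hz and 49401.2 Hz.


Bandwidth is the difference of -3dB frequencies:
BW = f_high - f_low
   = 49401.2 - 579.9
   = 48821.3 Hz

48821.3 Hz


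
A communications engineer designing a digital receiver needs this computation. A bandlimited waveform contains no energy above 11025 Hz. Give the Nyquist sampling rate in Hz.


The Nyquist rate is twice the maximum frequency component.
fs_min = 2 * fmax
      = 2 * 11025
      = 22050 Hz

22050


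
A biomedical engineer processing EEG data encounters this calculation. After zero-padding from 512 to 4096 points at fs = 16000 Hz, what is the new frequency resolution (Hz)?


Frequency resolution after zero-padding:
N_padded = 512 * 8 = 4096
df = fs / N_padded
   = 16000 / 4096
   = 3.9062 Hz

3.9062 Hz


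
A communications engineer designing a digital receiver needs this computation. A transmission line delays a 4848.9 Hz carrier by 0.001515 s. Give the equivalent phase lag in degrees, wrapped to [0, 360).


Phase shift from frequency and time delay:
phi = 360 * f * t_delay
    = 360 * 4848.9 * 0.001515
    = 2644.59 degrees
    mod 360 = 124.59 degrees

124.59 degrees


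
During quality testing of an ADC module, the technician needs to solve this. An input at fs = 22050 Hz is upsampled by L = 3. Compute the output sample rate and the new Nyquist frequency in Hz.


Step 1 — output sample rate after interpolation by L:
fs_out = L * fs_in = 3 * 22050 = 66150 Hz

Step 2 — Nyquist frequency of the output stream:
f_Nyq = fs_out / 2 = 66150 / 2 = 33075.0 Hz

fs_out = 66150 Hz; f_Nyquist = 33075.0 Hz


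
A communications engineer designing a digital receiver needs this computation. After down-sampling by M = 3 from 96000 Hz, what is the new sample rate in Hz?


Decimation reduces the sample rate:
fs_out = fs_in / M
       = 96000 / 3
       = 32000.0 Hz

32000.0 Hz


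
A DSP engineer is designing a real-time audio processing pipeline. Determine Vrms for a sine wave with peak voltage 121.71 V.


RMS voltage for a sinusoidal waveform:
V_rms = V_peak / sqrt(2)
      = 121.71 / 1.414214
      = 86.062 V

86.062 V


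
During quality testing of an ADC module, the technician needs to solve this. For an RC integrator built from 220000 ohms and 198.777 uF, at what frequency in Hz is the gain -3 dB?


Cutoff frequency of a first-order RC filter:
fc = 1 / (2 * pi * R * C)
C = 198.777 uF = 0.000198777 F
fc = 1 / (2 * pi * 220000 * 0.000198777)
   = 1 / 274.76959967715
   = 0.003639 Hz

0.003639 Hz


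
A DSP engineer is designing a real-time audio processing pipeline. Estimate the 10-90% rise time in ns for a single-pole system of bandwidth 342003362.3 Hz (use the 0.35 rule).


Rise time from bandwidth relationship:
tr = 0.35 / BW
   = 0.35 / 342003362.3
   = 1.023381752e-09 s
   = 1.0234 ns

1.0234 ns


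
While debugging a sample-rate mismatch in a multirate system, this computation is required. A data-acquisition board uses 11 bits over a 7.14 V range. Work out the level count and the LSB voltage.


Step 1 — number of quantization levels:
L = 2^N = 2^11 = 2048

Step 2 — LSB step size:
delta = Vfs / L
      = 7.14 / 2048
      = 0.00348633 V

Levels = 2048; step size = 0.00348633 V


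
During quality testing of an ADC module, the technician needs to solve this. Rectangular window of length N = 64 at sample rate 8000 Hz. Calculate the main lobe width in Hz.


Main lobe width for a rectangular window:
Width = 2 * fs / N
      = 2 * 8000 / 64
      = 16000 / 64
      = 250.0 Hz

250.0 Hz


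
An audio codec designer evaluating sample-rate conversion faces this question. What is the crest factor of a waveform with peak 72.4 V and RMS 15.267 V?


Crest factor is the ratio of peak to RMS:
CF = V_peak / V_rms
   = 72.4 / 15.267
   = 4.7423

4.7423


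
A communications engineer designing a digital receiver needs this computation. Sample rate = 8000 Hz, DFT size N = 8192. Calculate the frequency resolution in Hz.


DFT frequency resolution:
df = fs / N
   = 8000 / 8192
   = 0.9766 Hz

0.9766 Hz


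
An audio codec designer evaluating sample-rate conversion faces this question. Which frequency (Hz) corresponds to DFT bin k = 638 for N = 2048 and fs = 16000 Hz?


Frequency of DFT bin k:
f_k = k * fs / N
    = 638 * 16000 / 2048
    = 10208000 / 2048
    = 4984.375 Hz

4984.375 Hz


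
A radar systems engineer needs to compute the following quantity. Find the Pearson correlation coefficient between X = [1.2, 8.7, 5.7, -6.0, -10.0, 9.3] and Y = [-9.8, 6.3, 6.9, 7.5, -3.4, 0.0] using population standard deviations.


Pearson correlation coefficient (population):
r = cov(X,Y) / (std(X) * std(Y))
Mean X = 1.4833, Mean Y = 1.25
Cov(X,Y) = 10.0425
Std(X) = 7.2905, Std(Y) = 6.3479
r = 0.217

0.217


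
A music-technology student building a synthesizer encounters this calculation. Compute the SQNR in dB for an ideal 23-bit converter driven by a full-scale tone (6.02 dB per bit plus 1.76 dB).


Theoretical SNR for a full-scale sinusoid:
SNR = 6.02 * N + 1.76
    = 6.02 * 23 + 1.76
    = 138.46 + 1.76
    = 140.22 dB

140.22 dB


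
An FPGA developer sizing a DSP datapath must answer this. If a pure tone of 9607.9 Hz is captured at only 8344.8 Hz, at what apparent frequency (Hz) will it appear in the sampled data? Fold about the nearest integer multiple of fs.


Compute the nearest integer multiple of fs to the signal:
n = round(9607.9 / 8344.8) = 1
f_alias = |9607.9 - 1 * 8344.8|
        = |9607.9 - 8344.8|
        = 1263.1 Hz

1263.1


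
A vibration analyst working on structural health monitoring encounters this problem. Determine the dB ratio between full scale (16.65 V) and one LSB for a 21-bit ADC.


Dynamic range from full-scale to LSB:
V_min = V_max / 2^bits = 16.65 / 2^21
DR = 20 * log10(V_max / V_min)
   = 20 * log10(2^21)
   = 20 * 21 * log10(2)
   = 126.43 dB

126.43 dB


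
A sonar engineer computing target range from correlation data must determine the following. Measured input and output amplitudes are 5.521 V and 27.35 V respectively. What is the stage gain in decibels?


Voltage gain in dB:
G = 20 * log10(Vout / Vin)
  = 20 * log10(27.35 / 5.521)
  = 20 * log10(4.953813)
  = 20 * 0.69494
  = 13.9 dB

13.9 dB


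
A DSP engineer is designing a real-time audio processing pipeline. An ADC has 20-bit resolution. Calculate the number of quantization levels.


Number of quantization levels = 2^N
= 2^20
= 1048576

1048576


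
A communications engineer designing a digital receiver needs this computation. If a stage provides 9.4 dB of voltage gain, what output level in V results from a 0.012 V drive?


Output voltage from dB gain:
V_out = V_in * 10^(gain_dB / 20)
      = 0.012 * 10^(9.4 / 20)
      = 0.012 * 2.951209
      = 0.0354 V

0.0354 V


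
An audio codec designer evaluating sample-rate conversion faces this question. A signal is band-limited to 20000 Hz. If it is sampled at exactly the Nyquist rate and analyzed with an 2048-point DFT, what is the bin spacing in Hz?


Step 1 — Nyquist sampling rate:
fs = 2 * fmax = 2 * 20000 = 40000 Hz

Step 2 — DFT bin spacing:
df = fs / N = 40000 / 2048 = 19.5312 Hz

19.5312 Hz


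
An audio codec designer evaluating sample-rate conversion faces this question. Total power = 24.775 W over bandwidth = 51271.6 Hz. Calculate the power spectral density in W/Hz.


Power spectral density:
PSD = P / BW
    = 24.775 / 51271.6
    = 0.00048321 W/Hz

0.00048321 W/Hz


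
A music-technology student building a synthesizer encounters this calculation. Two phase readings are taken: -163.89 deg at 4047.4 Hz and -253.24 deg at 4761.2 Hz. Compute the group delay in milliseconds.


Group delay from phase difference:
tau = -d(phi)/d(omega)
d(phi) = -89.35 deg = -1.559452 rad
d(omega) = 2*pi*(4761.2 - 4047.4) = 4484.9377 rad/s
tau = -(-1.559452) / 4484.9377
    = 0.3477 ms

0.3477 ms


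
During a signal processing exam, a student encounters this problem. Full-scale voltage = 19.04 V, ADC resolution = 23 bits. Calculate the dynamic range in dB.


Dynamic range from full-scale to LSB:
V_min = V_max / 2^bits = 19.04 / 2^23
DR = 20 * log10(V_max / V_min)
   = 20 * log10(2^23)
   = 20 * 23 * log10(2)
   = 138.47 dB

138.47 dB


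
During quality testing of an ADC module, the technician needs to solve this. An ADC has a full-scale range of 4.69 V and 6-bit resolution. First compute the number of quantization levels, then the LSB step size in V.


Step 1 — number of quantization levels:
L = 2^N = 2^6 = 64

Step 2 — LSB step size:
delta = Vfs / L
      = 4.69 / 64
      = 0.07328125 V

Levels = 64; step size = 0.07328125 V


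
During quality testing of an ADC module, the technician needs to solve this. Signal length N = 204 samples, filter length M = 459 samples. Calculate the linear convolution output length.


Linear convolution output length:
L = N + M - 1
  = 204 + 459 - 1
  = 662 samples

662


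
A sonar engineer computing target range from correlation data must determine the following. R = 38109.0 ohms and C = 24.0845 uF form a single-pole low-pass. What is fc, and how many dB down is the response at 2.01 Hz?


Step 1 — cutoff frequency:
fc = 1 / (2*pi*R*C)
C = 24.0845 uF = 2.40845e-05 F
fc = 1 / (2*pi*38109.0*2.40845e-05)
   = 0.173402 Hz

Step 2 — magnitude at f = 2.01 Hz:
|H(f)| = 1 / sqrt(1 + (f/fc)^2)
f/fc = 2.01 / 0.173402 = 11.591562
|H| = 1 / sqrt(1 + 134.36431) = 0.0859504
|H|_dB = 20*log10(0.0859504) = -21.32 dB

fc = 0.173402 Hz; |H(2.01 Hz)| = -21.32 dB


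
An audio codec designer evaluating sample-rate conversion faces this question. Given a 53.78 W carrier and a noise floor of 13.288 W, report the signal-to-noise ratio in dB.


SNR in decibels:
SNR = 10 * log10(Ps / Pn)
    = 10 * log10(53.78 / 13.288)
    = 10 * log10(4.0473)
    = 10 * 0.6072
    = 6.07 dB

6.07 dB


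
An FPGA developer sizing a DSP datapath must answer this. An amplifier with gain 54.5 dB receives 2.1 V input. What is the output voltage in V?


Output voltage from dB gain:
V_out = V_in * 10^(gain_dB / 20)
      = 2.1 * 10^(54.5 / 20)
      = 2.1 * 530.884444
      = 1114.8573 V

1114.8573 V


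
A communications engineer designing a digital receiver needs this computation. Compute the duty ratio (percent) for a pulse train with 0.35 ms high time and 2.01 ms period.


Duty cycle as a percentage:
DC = (t_on / T) * 100
   = (0.35 / 2.01) * 100
   = 0.174129 * 100
   = 17.41 %

17.41 %


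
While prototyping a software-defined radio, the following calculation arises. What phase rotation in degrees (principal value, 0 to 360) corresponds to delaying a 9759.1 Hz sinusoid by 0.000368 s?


Phase shift from frequency and time delay:
phi = 360 * f * t_delay
    = 360 * 9759.1 * 0.000368
    = 1292.89 degrees
    mod 360 = 212.89 degrees

212.89 degrees


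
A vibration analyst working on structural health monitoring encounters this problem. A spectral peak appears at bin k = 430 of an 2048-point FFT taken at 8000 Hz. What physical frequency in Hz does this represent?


Frequency of DFT bin k:
f_k = k * fs / N
    = 430 * 8000 / 2048
    = 3440000 / 2048
    = 1679.688 Hz

1679.688 Hz


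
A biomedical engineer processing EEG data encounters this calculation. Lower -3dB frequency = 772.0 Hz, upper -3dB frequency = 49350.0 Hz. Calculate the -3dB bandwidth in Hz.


Bandwidth is the difference of -3dB frequencies:
BW = f_high - f_low
   = 49350.0 - 772.0
   = 48578.0 Hz

48578.0 Hz


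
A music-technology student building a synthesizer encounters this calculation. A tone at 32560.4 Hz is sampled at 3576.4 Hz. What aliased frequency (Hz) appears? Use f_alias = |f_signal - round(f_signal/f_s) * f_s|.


Compute the nearest integer multiple of fs to the signal:
n = round(32560.4 / 3576.4) = 9
f_alias = |32560.4 - 9 * 3576.4|
        = |32560.4 - 32187.6|
        = 372.8 Hz

372.8


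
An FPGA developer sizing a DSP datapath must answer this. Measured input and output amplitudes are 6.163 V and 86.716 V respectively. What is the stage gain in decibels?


Voltage gain in dB:
G = 20 * log10(Vout / Vin)
  = 20 * log10(86.716 / 6.163)
  = 20 * log10(14.07042)
  = 20 * 1.148307
  = 22.97 dB

22.97 dB


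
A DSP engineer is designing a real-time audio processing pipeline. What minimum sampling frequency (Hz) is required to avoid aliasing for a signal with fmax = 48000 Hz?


The Nyquist rate is twice the maximum frequency component.
fs_min = 2 * fmax
      = 2 * 48000
      = 96000 Hz

96000


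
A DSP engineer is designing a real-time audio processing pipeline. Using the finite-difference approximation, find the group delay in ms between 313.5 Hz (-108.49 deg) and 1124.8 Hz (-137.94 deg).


Group delay from phase difference:
tau = -d(phi)/d(omega)
d(phi) = -29.45 deg = -0.513999 rad
d(omega) = 2*pi*(1124.8 - 313.5) = 5097.5482 rad/s
tau = -(-0.513999) / 5097.5482
    = 0.1008 ms

0.1008 ms


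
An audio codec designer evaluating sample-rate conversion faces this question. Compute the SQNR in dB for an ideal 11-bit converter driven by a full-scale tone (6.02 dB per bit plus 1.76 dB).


Theoretical SNR for a full-scale sinusoid:
SNR = 6.02 * N + 1.76
    = 6.02 * 11 + 1.76
    = 66.22 + 1.76
    = 67.98 dB

67.98 dB


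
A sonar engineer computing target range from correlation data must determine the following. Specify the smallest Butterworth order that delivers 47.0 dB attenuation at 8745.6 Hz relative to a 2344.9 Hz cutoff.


Butterworth filter order formula:
n = log10(10^(A/10) - 1) / (2 * log10(f_stop/f_pass))
10^(47.0/10) - 1 = 50117.7234
f_stop/f_pass = 8745.6 / 2344.9 = 3.7296
n = 4.1108 -> ceil = 5

5


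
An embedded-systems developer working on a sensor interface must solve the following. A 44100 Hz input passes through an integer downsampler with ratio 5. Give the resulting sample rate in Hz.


Decimation reduces the sample rate:
fs_out = fs_in / M
       = 44100 / 5
       = 8820.0 Hz

8820.0 Hz


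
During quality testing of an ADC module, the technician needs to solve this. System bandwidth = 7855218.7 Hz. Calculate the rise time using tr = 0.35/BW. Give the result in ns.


Rise time from bandwidth relationship:
tr = 0.35 / BW
   = 0.35 / 7855218.7
   = 4.455636608e-08 s
   = 44.5564 ns

44.5564 ns


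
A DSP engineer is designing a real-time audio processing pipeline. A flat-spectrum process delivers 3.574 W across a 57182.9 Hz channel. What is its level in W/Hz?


Power spectral density:
PSD = P / BW
    = 3.574 / 57182.9
    = 6.25e-05 W/Hz

6.25e-05 W/Hz


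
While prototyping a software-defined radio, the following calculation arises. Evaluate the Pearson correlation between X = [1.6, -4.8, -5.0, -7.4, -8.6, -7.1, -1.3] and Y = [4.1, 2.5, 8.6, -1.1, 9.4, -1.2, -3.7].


Pearson correlation coefficient (population):
r = cov(X,Y) / (std(X) * std(Y))
Mean X = -4.6571, Mean Y = 2.6571
Cov(X,Y) = -3.026735
Std(X) = 3.372094, Std(Y) = 4.664412
r = -0.1924

-0.1924


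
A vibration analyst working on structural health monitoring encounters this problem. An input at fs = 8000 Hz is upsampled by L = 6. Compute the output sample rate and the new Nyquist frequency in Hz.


Step 1 — output sample rate after interpolation by L:
fs_out = L * fs_in = 6 * 8000 = 48000 Hz

Step 2 — Nyquist frequency of the output stream:
f_Nyq = fs_out / 2 = 48000 / 2 = 24000.0 Hz

fs_out = 48000 Hz; f_Nyquist = 24000.0 Hz


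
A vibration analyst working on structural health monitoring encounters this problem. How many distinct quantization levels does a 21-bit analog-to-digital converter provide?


Number of quantization levels = 2^N
= 2^21
= 2097152

2097152


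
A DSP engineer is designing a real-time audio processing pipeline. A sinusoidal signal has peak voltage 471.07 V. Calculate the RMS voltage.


RMS voltage for a sinusoidal waveform:
V_rms = V_peak / sqrt(2)
      = 471.07 / 1.414214
      = 333.097 V

333.097 V


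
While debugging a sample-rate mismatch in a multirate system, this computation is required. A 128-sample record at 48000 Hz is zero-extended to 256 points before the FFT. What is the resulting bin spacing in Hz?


Frequency resolution after zero-padding:
N_padded = 128 * 2 = 256
df = fs / N_padded
   = 48000 / 256
   = 187.5 Hz

187.5 Hz


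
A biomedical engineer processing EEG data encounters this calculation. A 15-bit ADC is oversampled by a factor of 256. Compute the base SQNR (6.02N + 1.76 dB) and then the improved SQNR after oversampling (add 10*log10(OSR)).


Step 1 — baseline SQNR at Nyquist:
SQNR_base = 6.02*N + 1.76
          = 6.02*15 + 1.76
          = 92.06 dB

Step 2 — oversampling processing gain:
G = 10*log10(OSR) = 10*log10(256) = 24.08 dB

Step 3 — total:
SQNR_total = 92.06 + 24.08 = 116.14 dB

Base SQNR = 92.06 dB; oversampled SQNR = 116.14 dB


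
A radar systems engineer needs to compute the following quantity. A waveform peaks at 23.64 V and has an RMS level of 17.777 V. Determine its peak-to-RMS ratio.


Crest factor is the ratio of peak to RMS:
CF = V_peak / V_rms
   = 23.64 / 17.777
   = 1.3298

1.3298


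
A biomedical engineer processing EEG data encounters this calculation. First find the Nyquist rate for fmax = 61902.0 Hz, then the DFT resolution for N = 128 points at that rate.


Step 1 — Nyquist sampling rate:
fs = 2 * fmax = 2 * 61902.0 = 123804.0 Hz

Step 2 — DFT bin spacing:
df = fs / N = 123804.0 / 128 = 967.2188 Hz

967.2188 Hz


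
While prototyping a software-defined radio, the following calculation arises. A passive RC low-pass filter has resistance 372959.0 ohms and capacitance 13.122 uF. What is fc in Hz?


Cutoff frequency of a first-order RC filter:
fc = 1 / (2 * pi * R * C)
C = 13.122 uF = 1.3122e-05 F
fc = 1 / (2 * pi * 372959.0 * 1.3122e-05)
   = 1 / 30.749707818841
   = 0.032521 Hz

0.032521 Hz


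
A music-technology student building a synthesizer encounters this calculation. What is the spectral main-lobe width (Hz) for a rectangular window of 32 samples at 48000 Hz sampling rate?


Main lobe width for a rectangular window:
Width = 2 * fs / N
      = 2 * 48000 / 32
      = 96000 / 32
      = 3000.0 Hz

3000.0 Hz


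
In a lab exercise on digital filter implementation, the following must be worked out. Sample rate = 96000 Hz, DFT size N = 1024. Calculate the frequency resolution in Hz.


DFT frequency resolution:
df = fs / N
   = 96000 / 1024
   = 93.75 Hz

93.75 Hz


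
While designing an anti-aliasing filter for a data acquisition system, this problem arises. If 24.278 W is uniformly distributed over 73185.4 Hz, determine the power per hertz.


Power spectral density:
PSD = P / BW
    = 24.278 / 73185.4
    = 0.00033173 W/Hz

0.00033173 W/Hz


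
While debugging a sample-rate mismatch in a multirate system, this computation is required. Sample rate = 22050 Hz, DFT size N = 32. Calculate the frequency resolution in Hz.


DFT frequency resolution:
df = fs / N
   = 22050 / 32
   = 689.0625 Hz

689.0625 Hz


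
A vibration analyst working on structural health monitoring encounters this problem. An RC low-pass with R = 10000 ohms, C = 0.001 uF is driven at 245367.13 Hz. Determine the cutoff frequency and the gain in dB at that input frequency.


Step 1 — cutoff frequency:
fc = 1 / (2*pi*R*C)
C = 0.001 uF = 1e-09 F
fc = 1 / (2*pi*10000*1e-09)
   = 15915.494 Hz

Step 2 — magnitude at f = 245367.13 Hz:
|H(f)| = 1 / sqrt(1 + (f/fc)^2)
f/fc = 245367.13 / 15915.494 = 15.416872
|H| = 1 / sqrt(1 + 237.679942) = 0.064728
|H|_dB = 20*log10(0.064728) = -23.78 dB

fc = 15915.494 Hz; |H(245367.13 Hz)| = -23.78 dB


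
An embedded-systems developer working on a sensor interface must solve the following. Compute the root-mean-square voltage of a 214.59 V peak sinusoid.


RMS voltage for a sinusoidal waveform:
V_rms = V_peak / sqrt(2)
      = 214.59 / 1.414214
      = 151.738 V

151.738 V


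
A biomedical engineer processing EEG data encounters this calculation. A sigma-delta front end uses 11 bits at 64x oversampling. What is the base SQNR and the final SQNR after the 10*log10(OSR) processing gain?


Step 1 — baseline SQNR at Nyquist:
SQNR_base = 6.02*N + 1.76
          = 6.02*11 + 1.76
          = 67.98 dB

Step 2 — oversampling processing gain:
G = 10*log10(OSR) = 10*log10(64) = 18.06 dB

Step 3 — total:
SQNR_total = 67.98 + 18.06 = 86.04 dB

Base SQNR = 67.98 dB; oversampled SQNR = 86.04 dB


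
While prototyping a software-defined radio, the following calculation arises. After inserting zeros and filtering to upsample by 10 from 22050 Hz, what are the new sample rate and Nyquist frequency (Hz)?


Step 1 — output sample rate after interpolation by L:
fs_out = L * fs_in = 10 * 22050 = 220500 Hz

Step 2 — Nyquist frequency of the output stream:
f_Nyq = fs_out / 2 = 220500 / 2 = 110250.0 Hz

fs_out = 220500 Hz; f_Nyquist = 110250.0 Hz


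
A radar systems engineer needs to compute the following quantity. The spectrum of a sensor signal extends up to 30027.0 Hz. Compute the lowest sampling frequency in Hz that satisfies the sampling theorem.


The Nyquist rate is twice the maximum frequency component.
fs_min = 2 * fmax
      = 2 * 30027.0
      = 60054.0 Hz

60054.0


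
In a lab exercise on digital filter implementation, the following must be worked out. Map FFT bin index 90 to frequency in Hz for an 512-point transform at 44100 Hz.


Frequency of DFT bin k:
f_k = k * fs / N
    = 90 * 44100 / 512
    = 3969000 / 512
    = 7751.953 Hz

7751.953 Hz


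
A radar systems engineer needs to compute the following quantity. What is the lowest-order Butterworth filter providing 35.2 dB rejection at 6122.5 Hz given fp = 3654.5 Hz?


Butterworth filter order formula:
n = log10(10^(A/10) - 1) / (2 * log10(f_stop/f_pass))
10^(35.2/10) - 1 = 3310.3112
f_stop/f_pass = 6122.5 / 3654.5 = 1.6753
n = 7.8533 -> ceil = 8

8


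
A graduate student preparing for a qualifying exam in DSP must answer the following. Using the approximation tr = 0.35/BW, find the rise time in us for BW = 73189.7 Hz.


Rise time from bandwidth relationship:
tr = 0.35 / BW
   = 0.35 / 73189.7
   = 4.782093655e-06 s
   = 4.7821 us

4.7821 us


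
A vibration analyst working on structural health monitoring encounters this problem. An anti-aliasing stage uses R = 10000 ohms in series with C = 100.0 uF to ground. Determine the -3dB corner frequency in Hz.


Cutoff frequency of a first-order RC filter:
fc = 1 / (2 * pi * R * C)
C = 100.0 uF = 0.0001 F
fc = 1 / (2 * pi * 10000 * 0.0001)
   = 1 / 6.2831853071796
   = 0.159155 Hz

0.159155 Hz


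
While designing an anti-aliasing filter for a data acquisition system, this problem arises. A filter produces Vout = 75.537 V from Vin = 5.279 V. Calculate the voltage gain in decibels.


Voltage gain in dB:
G = 20 * log10(Vout / Vin)
  = 20 * log10(75.537 / 5.279)
  = 20 * log10(14.30896)
  = 20 * 1.155608
  = 23.11 dB

23.11 dB


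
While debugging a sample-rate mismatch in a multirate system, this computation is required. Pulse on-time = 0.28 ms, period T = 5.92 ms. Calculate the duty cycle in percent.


Duty cycle as a percentage:
DC = (t_on / T) * 100
   = (0.28 / 5.92) * 100
   = 0.047297 * 100
   = 4.73 %

4.73 %


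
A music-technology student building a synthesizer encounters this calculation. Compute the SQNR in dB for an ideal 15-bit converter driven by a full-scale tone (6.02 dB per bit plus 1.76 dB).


Theoretical SNR for a full-scale sinusoid:
SNR = 6.02 * N + 1.76
    = 6.02 * 15 + 1.76
    = 90.3 + 1.76
    = 92.06 dB

92.06 dB


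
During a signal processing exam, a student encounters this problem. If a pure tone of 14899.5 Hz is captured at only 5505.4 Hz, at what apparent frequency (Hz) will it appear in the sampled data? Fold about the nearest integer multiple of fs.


Compute the nearest integer multiple of fs to the signal:
n = round(14899.5 / 5505.4) = 3
f_alias = |14899.5 - 3 * 5505.4|
        = |14899.5 - 16516.2|
        = 1616.7 Hz

1616.7


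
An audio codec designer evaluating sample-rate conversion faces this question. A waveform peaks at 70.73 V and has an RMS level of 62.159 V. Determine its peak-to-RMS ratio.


Crest factor is the ratio of peak to RMS:
CF = V_peak / V_rms
   = 70.73 / 62.159
   = 1.1379

1.1379


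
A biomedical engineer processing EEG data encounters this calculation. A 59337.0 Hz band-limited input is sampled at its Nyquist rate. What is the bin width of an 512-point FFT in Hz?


Step 1 — Nyquist sampling rate:
fs = 2 * fmax = 2 * 59337.0 = 118674.0 Hz

Step 2 — DFT bin spacing:
df = fs / N = 118674.0 / 512 = 231.7852 Hz

231.7852 Hz


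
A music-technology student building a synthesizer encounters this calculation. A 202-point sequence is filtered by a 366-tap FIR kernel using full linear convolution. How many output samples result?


Linear convolution output length:
L = N + M - 1
  = 202 + 366 - 1
  = 567 samples

567


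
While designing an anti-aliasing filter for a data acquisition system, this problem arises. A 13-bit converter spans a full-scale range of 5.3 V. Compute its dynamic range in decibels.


Dynamic range from full-scale to LSB:
V_min = V_max / 2^bits = 5.3 / 2^13
DR = 20 * log10(V_max / V_min)
   = 20 * log10(2^13)
   = 20 * 13 * log10(2)
   = 78.27 dB

78.27 dB


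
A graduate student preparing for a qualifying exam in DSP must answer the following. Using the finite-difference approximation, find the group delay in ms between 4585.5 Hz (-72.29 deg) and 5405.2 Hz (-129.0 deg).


Group delay from phase difference:
tau = -d(phi)/d(omega)
d(phi) = -56.71 deg = -0.989776 rad
d(omega) = 2*pi*(5405.2 - 4585.5) = 5150.327 rad/s
tau = -(-0.989776) / 5150.327
    = 0.1922 ms

0.1922 ms


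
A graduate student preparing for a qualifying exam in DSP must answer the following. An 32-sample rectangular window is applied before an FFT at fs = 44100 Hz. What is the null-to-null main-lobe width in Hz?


Main lobe width for a rectangular window:
Width = 2 * fs / N
      = 2 * 44100 / 32
      = 88200 / 32
      = 2756.25 Hz

2756.25 Hz


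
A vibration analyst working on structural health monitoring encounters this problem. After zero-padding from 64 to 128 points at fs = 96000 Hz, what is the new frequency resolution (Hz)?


Frequency resolution after zero-padding:
N_padded = 64 * 2 = 128
df = fs / N_padded
   = 96000 / 128
   = 750.0 Hz

750.0 Hz


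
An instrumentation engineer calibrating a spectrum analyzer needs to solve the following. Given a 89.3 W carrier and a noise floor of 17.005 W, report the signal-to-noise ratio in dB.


SNR in decibels:
SNR = 10 * log10(Ps / Pn)
    = 10 * log10(89.3 / 17.005)
    = 10 * log10(5.2514)
    = 10 * 0.7203
    = 7.2 dB

7.2 dB


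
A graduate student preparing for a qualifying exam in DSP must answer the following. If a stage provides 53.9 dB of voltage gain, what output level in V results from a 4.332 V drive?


Output voltage from dB gain:
V_out = V_in * 10^(gain_dB / 20)
      = 4.332 * 10^(53.9 / 20)
      = 4.332 * 495.450191
      = 2146.2902 V

2146.2902 V


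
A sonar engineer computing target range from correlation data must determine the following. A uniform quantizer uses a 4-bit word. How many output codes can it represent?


Number of quantization levels = 2^N
= 2^4
= 16

16


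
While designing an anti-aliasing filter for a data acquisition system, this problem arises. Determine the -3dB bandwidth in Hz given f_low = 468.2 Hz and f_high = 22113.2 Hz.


Bandwidth is the difference of -3dB frequencies:
BW = f_high - f_low
   = 22113.2 - 468.2
   = 21645.0 Hz

21645.0 Hz


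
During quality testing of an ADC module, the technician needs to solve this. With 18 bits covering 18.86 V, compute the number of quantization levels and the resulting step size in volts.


Step 1 — number of quantization levels:
L = 2^N = 2^18 = 262144

Step 2 — LSB step size:
delta = Vfs / L
      = 18.86 / 262144
      = 7.195e-05 V

Levels = 262144; step size = 7.195e-05 V


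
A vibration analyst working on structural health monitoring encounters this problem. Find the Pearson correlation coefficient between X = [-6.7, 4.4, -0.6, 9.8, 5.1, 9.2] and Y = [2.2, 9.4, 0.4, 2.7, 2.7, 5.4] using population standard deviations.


Pearson correlation coefficient (population):
r = cov(X,Y) / (std(X) * std(Y))
Mean X = 3.5333, Mean Y = 3.8
Cov(X,Y) = 5.955
Std(X) = 5.721208, Std(Y) = 2.9
r = 0.3589

0.3589


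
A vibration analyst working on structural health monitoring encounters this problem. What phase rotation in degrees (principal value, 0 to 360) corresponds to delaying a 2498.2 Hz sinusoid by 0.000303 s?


Phase shift from frequency and time delay:
phi = 360 * f * t_delay
    = 360 * 2498.2 * 0.000303
    = 272.5 degrees
    mod 360 = 272.5 degrees

272.5 degrees


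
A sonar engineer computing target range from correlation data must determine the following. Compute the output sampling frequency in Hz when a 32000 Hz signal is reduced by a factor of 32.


Decimation reduces the sample rate:
fs_out = fs_in / M
       = 32000 / 32
       = 1000.0 Hz

1000.0 Hz


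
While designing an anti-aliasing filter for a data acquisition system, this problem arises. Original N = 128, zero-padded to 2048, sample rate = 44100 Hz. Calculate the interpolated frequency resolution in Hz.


Frequency resolution after zero-padding:
N_padded = 128 * 16 = 2048
df = fs / N_padded
   = 44100 / 2048
   = 21.5332 Hz

21.5332 Hz


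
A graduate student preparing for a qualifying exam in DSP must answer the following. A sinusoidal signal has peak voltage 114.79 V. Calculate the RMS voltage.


RMS voltage for a sinusoidal waveform:
V_rms = V_peak / sqrt(2)
      = 114.79 / 1.414214
      = 81.169 V

81.169 V


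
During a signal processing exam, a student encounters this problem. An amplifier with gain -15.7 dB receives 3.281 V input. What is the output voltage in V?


Output voltage from dB gain:
V_out = V_in * 10^(gain_dB / 20)
      = 3.281 * 10^(-15.7 / 20)
      = 3.281 * 0.164059
      = 0.5383 V

0.5383 V


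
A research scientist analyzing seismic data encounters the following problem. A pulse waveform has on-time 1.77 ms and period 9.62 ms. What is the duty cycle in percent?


Duty cycle as a percentage:
DC = (t_on / T) * 100
   = (1.77 / 9.62) * 100
   = 0.183992 * 100
   = 18.4 %

18.4 %
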